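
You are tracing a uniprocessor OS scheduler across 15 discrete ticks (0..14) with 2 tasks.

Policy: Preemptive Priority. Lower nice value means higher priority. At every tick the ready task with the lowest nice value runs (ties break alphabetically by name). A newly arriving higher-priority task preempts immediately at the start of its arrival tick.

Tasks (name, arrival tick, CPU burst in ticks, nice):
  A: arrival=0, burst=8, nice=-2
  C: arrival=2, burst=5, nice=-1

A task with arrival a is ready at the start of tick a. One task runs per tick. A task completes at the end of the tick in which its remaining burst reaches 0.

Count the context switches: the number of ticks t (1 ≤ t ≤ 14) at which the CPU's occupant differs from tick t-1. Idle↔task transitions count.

context switches = 2

t=0: ready={A} → run A
t=1: ready={A} → run A
t=2: ready={A,C} → run A
t=3: ready={A,C} → run A
t=4: ready={A,C} → run A
t=5: ready={A,C} → run A
t=6: ready={A,C} → run A
t=7: ready={A,C} → run A
t=8: ready={C} → run C
t=9: ready={C} → run C
t=10: ready={C} → run C
t=11: ready={C} → run C
t=12: ready={C} → run C
t=13: (idle)
t=14: (idle)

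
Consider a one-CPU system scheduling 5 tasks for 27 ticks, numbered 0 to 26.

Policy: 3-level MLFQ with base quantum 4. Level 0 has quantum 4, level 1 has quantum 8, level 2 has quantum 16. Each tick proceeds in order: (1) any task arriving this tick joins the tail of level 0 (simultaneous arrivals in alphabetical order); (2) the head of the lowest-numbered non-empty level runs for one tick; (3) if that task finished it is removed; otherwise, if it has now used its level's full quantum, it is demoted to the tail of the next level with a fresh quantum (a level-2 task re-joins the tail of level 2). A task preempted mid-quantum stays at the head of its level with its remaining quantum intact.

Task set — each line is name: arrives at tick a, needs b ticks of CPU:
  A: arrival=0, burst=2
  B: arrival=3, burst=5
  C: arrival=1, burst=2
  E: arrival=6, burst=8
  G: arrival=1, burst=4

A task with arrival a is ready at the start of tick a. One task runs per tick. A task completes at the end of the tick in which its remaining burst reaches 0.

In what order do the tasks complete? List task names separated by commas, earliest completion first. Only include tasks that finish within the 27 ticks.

completion order = A, C, G, B, E

t=0: L0/L1/L2 = A/-/- → run A
t=1: L0/L1/L2 = ACG/-/- → run A
t=2: L0/L1/L2 = CG/-/- → run C
t=3: L0/L1/L2 = CGB/-/- → run C
t=4: L0/L1/L2 = GB/-/- → run G
t=5: L0/L1/L2 = GB/-/- → run G
t=6: L0/L1/L2 = GBE/-/- → run G
t=7: L0/L1/L2 = GBE/-/- → run G
t=8: L0/L1/L2 = BE/-/- → run B
t=9: L0/L1/L2 = BE/-/- → run B
t=10: L0/L1/L2 = BE/-/- → run B
t=11: L0/L1/L2 = BE/-/- → run B
t=12: L0/L1/L2 = E/B/- → run E
t=13: L0/L1/L2 = E/B/- → run E
t=14: L0/L1/L2 = E/B/- → run E
t=15: L0/L1/L2 = E/B/- → run E
t=16: L0/L1/L2 = -/BE/- → run B
t=17: L0/L1/L2 = -/E/- → run E
t=18: L0/L1/L2 = -/E/- → run E
t=19: L0/L1/L2 = -/E/- → run E
t=20: L0/L1/L2 = -/E/- → run E
t=21: (idle)
t=22: (idle)
t=23: (idle)
t=24: (idle)
t=25: (idle)
t=26: (idle)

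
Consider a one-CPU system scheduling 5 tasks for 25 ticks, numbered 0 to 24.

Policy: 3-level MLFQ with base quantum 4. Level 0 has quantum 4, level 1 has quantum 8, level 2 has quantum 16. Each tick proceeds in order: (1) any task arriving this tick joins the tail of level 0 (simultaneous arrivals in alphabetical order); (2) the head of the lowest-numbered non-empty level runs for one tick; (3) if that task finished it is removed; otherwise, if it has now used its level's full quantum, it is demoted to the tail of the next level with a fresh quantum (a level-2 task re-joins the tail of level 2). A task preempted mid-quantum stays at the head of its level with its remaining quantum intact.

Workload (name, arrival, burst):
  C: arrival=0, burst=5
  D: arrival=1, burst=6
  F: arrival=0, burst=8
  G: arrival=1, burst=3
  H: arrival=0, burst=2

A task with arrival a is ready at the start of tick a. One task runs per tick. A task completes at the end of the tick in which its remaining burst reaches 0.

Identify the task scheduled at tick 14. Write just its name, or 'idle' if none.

running at tick 14 = G

t=0: L0/L1/L2 = CFH/-/- → run C
t=1: L0/L1/L2 = CFHDG/-/- → run C
t=2: L0/L1/L2 = CFHDG/-/- → run C
t=3: L0/L1/L2 = CFHDG/-/- → run C
t=4: L0/L1/L2 = FHDG/C/- → run F
t=5: L0/L1/L2 = FHDG/C/- → run F
t=6: L0/L1/L2 = FHDG/C/- → run F
t=7: L0/L1/L2 = FHDG/C/- → run F
t=8: L0/L1/L2 = HDG/CF/- → run H
t=9: L0/L1/L2 = HDG/CF/- → run H
t=10: L0/L1/L2 = DG/CF/- → run D
t=11: L0/L1/L2 = DG/CF/- → run D
t=12: L0/L1/L2 = DG/CF/- → run D
t=13: L0/L1/L2 = DG/CF/- → run D
t=14: L0/L1/L2 = G/CFD/- → run G
t=15: L0/L1/L2 = G/CFD/- → run G
t=16: L0/L1/L2 = G/CFD/- → run G
t=17: L0/L1/L2 = -/CFD/- → run C
t=18: L0/L1/L2 = -/FD/- → run F
t=19: L0/L1/L2 = -/FD/- → run F
t=20: L0/L1/L2 = -/FD/- → run F
t=21: L0/L1/L2 = -/FD/- → run F
t=22: L0/L1/L2 = -/D/- → run D
t=23: L0/L1/L2 = -/D/- → run D
t=24: (idle)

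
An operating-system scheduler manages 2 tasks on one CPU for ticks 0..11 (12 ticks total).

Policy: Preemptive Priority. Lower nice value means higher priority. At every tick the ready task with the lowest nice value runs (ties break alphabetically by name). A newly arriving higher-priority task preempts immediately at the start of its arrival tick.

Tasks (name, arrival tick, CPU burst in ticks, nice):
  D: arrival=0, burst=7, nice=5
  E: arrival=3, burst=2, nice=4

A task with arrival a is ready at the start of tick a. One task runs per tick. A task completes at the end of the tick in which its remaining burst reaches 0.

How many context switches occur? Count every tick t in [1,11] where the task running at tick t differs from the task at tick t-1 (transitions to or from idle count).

context switches = 3

t=0: ready={D} → run D
t=1: ready={D} → run D
t=2: ready={D} → run D
t=3: ready={D,E} → run E
t=4: ready={D,E} → run E
t=5: ready={D} → run D
t=6: ready={D} → run D
t=7: ready={D} → run D
t=8: ready={D} → run D
t=9: (idle)
t=10: (idle)
t=11: (idle)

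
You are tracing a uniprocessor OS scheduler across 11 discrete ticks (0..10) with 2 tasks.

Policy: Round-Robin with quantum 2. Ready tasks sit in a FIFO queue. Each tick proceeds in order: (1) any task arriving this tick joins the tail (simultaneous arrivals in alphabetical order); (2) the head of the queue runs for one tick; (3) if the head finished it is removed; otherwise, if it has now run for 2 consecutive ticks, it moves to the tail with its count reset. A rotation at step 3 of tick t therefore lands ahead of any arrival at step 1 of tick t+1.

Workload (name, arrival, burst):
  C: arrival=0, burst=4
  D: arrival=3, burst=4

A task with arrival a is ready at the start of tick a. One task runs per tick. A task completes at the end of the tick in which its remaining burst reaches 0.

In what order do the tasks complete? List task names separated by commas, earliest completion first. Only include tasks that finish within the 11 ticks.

t=0: queue=[C] q_used=0 → run C
t=1: queue=[C] q_used=1 → run C
t=2: queue=[C] q_used=0 → run C
t=3: queue=[C,D] q_used=1 → run C
t=4: queue=[D] q_used=0 → run D
t=5: queue=[D] q_used=1 → run D
t=6: queue=[D] q_used=0 → run D
t=7: queue=[D] q_used=1 → run D
t=8: (idle)
t=9: (idle)
t=10: (idle)

completion order = C, D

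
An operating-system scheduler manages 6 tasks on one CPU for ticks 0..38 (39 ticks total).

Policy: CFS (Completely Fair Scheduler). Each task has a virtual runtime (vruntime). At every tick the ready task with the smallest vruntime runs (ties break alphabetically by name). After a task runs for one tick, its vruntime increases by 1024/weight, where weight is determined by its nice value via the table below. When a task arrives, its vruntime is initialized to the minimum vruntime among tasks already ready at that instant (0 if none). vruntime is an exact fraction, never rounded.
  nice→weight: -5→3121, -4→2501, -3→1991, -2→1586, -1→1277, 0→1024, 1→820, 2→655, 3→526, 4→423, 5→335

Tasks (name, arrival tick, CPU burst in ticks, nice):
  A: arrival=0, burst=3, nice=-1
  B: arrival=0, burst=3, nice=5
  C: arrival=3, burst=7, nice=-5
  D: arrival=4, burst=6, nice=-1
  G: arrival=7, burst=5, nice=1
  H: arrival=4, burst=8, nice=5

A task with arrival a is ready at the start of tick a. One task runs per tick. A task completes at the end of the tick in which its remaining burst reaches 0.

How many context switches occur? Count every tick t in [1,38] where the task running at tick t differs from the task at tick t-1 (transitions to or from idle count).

t=0: vr[A=0 B=0] → run A
t=1: vr[A=1024/1277 B=0] → run B
t=2: vr[A=1024/1277 B=1024/335] → run A
t=3: vr[A=2048/1277 B=1024/335 C=2048/1277] → run A
t=4: vr[B=1024/335 C=2048/1277 D=2048/1277 H=2048/1277] → run C
t=5: vr[B=1024/335 C=7699456/3985517 D=2048/1277 H=2048/1277] → run D
t=6: vr[B=1024/335 C=7699456/3985517 D=3072/1277 H=2048/1277] → run H
t=7: vr[B=1024/335 C=7699456/3985517 D=3072/1277 G=7699456/3985517 H=1993728/427795] → run C
t=8: vr[B=1024/335 C=9007104/3985517 D=3072/1277 G=7699456/3985517 H=1993728/427795] → run G
t=9: vr[B=1024/335 C=9007104/3985517 D=3072/1277 G=2598680832/817030985 H=1993728/427795] → run C
t=10: vr[B=1024/335 C=10314752/3985517 D=3072/1277 G=2598680832/817030985 H=1993728/427795] → run D
t=11: vr[B=1024/335 C=10314752/3985517 D=4096/1277 G=2598680832/817030985 H=1993728/427795] → run C
t=12: vr[B=1024/335 C=11622400/3985517 D=4096/1277 G=2598680832/817030985 H=1993728/427795] → run C
t=13: vr[B=1024/335 C=12930048/3985517 D=4096/1277 G=2598680832/817030985 H=1993728/427795] → run B
t=14: vr[B=2048/335 C=12930048/3985517 D=4096/1277 G=2598680832/817030985 H=1993728/427795] → run G
t=15: vr[B=2048/335 C=12930048/3985517 D=4096/1277 G=3618973184/817030985 H=1993728/427795] → run D
t=16: vr[B=2048/335 C=12930048/3985517 D=5120/1277 G=3618973184/817030985 H=1993728/427795] → run C
t=17: vr[B=2048/335 C=14237696/3985517 D=5120/1277 G=3618973184/817030985 H=1993728/427795] → run C
t=18: vr[B=2048/335 D=5120/1277 G=3618973184/817030985 H=1993728/427795] → run D
t=19: vr[B=2048/335 D=6144/1277 G=3618973184/817030985 H=1993728/427795] → run G
t=20: vr[B=2048/335 D=6144/1277 G=4639265536/817030985 H=1993728/427795] → run H
t=21: vr[B=2048/335 D=6144/1277 G=4639265536/817030985 H=3301376/427795] → run D
t=22: vr[B=2048/335 D=7168/1277 G=4639265536/817030985 H=3301376/427795] → run D
t=23: vr[B=2048/335 G=4639265536/817030985 H=3301376/427795] → run G
t=24: vr[B=2048/335 G=5659557888/817030985 H=3301376/427795] → run B
t=25: vr[G=5659557888/817030985 H=3301376/427795] → run G
t=26: vr[H=3301376/427795] → run H
t=27: vr[H=4609024/427795] → run H
t=28: vr[H=5916672/427795] → run H
t=29: vr[H=1444864/85559] → run H
t=30: vr[H=8531968/427795] → run H
t=31: vr[H=9839616/427795] → run H
t=32: (idle)
t=33: (idle)
t=34: (idle)
t=35: (idle)
t=36: (idle)
t=37: (idle)
t=38: (idle)

context switches = 23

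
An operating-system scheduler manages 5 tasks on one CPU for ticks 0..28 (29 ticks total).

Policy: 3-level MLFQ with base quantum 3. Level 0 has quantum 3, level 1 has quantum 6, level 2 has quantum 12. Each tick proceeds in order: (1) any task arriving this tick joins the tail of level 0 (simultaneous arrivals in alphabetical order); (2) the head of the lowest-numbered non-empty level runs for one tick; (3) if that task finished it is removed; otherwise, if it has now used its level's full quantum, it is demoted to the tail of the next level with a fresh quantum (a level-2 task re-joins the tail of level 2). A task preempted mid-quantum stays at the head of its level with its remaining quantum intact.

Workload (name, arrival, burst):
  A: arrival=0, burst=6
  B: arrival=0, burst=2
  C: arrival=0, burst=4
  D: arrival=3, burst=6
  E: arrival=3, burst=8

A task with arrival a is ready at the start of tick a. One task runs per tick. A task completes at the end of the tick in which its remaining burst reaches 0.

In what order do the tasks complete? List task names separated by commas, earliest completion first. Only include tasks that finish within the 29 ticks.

t=0: L0/L1/L2 = ABC/-/- → run A
t=1: L0/L1/L2 = ABC/-/- → run A
t=2: L0/L1/L2 = ABC/-/- → run A
t=3: L0/L1/L2 = BCDE/A/- → run B
t=4: L0/L1/L2 = BCDE/A/- → run B
t=5: L0/L1/L2 = CDE/A/- → run C
t=6: L0/L1/L2 = CDE/A/- → run C
t=7: L0/L1/L2 = CDE/A/- → run C
t=8: L0/L1/L2 = DE/AC/- → run D
t=9: L0/L1/L2 = DE/AC/- → run D
t=10: L0/L1/L2 = DE/AC/- → run D
t=11: L0/L1/L2 = E/ACD/- → run E
t=12: L0/L1/L2 = E/ACD/- → run E
t=13: L0/L1/L2 = E/ACD/- → run E
t=14: L0/L1/L2 = -/ACDE/- → run A
t=15: L0/L1/L2 = -/ACDE/- → run A
t=16: L0/L1/L2 = -/ACDE/- → run A
t=17: L0/L1/L2 = -/CDE/- → run C
t=18: L0/L1/L2 = -/DE/- → run D
t=19: L0/L1/L2 = -/DE/- → run D
t=20: L0/L1/L2 = -/DE/- → run D
t=21: L0/L1/L2 = -/E/- → run E
t=22: L0/L1/L2 = -/E/- → run E
t=23: L0/L1/L2 = -/E/- → run E
t=24: L0/L1/L2 = -/E/- → run E
t=25: L0/L1/L2 = -/E/- → run E
t=26: (idle)
t=27: (idle)
t=28: (idle)

completion order = B, A, C, D, E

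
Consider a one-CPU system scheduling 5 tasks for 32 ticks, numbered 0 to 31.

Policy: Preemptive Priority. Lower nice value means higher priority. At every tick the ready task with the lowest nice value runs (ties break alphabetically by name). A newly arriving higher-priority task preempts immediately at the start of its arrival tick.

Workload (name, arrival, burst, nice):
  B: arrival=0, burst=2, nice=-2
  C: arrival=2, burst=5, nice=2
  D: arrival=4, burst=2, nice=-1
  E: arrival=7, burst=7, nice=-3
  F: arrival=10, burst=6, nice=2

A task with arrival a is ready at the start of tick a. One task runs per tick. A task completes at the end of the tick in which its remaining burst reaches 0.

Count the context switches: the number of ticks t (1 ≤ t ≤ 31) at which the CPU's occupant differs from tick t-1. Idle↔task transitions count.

context switches = 7

t=0: ready={B} → run B
t=1: ready={B} → run B
t=2: ready={C} → run C
t=3: ready={C} → run C
t=4: ready={C,D} → run D
t=5: ready={C,D} → run D
t=6: ready={C} → run C
t=7: ready={C,E} → run E
t=8: ready={C,E} → run E
t=9: ready={C,E} → run E
t=10: ready={C,E,F} → run E
t=11: ready={C,E,F} → run E
t=12: ready={C,E,F} → run E
t=13: ready={C,E,F} → run E
t=14: ready={C,F} → run C
t=15: ready={C,F} → run C
t=16: ready={F} → run F
t=17: ready={F} → run F
t=18: ready={F} → run F
t=19: ready={F} → run F
t=20: ready={F} → run F
t=21: ready={F} → run F
t=22: (idle)
t=23: (idle)
t=24: (idle)
t=25: (idle)
t=26: (idle)
t=27: (idle)
t=28: (idle)
t=29: (idle)
t=30: (idle)
t=31: (idle)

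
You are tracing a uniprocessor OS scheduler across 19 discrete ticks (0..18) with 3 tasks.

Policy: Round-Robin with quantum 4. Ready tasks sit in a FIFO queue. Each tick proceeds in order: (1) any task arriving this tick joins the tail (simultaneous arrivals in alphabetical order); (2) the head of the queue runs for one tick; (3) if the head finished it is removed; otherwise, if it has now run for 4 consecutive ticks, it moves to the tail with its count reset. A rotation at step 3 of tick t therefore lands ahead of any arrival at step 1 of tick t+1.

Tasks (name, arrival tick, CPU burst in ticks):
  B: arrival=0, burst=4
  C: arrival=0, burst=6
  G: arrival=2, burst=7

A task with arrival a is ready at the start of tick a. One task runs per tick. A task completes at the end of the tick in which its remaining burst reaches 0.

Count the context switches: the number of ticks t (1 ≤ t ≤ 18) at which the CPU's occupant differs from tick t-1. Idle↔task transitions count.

t=0: queue=[B,C] q_used=0 → run B
t=1: queue=[B,C] q_used=1 → run B
t=2: queue=[B,C,G] q_used=2 → run B
t=3: queue=[B,C,G] q_used=3 → run B
t=4: queue=[C,G] q_used=0 → run C
t=5: queue=[C,G] q_used=1 → run C
t=6: queue=[C,G] q_used=2 → run C
t=7: queue=[C,G] q_used=3 → run C
t=8: queue=[G,C] q_used=0 → run G
t=9: queue=[G,C] q_used=1 → run G
t=10: queue=[G,C] q_used=2 → run G
t=11: queue=[G,C] q_used=3 → run G
t=12: queue=[C,G] q_used=0 → run C
t=13: queue=[C,G] q_used=1 → run C
t=14: queue=[G] q_used=0 → run G
t=15: queue=[G] q_used=1 → run G
t=16: queue=[G] q_used=2 → run G
t=17: (idle)
t=18: (idle)

context switches = 5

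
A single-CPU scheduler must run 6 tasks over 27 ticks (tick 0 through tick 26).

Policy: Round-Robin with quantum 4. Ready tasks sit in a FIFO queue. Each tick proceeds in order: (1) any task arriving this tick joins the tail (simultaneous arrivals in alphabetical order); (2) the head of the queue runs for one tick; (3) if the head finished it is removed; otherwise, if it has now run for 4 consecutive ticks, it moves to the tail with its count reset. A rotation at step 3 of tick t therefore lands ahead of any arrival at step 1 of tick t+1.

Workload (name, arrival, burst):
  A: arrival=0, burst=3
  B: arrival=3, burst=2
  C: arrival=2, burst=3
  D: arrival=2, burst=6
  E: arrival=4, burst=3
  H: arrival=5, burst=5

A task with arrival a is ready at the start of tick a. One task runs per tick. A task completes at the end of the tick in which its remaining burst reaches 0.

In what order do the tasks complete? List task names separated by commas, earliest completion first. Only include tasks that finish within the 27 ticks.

t=0: queue=[A] q_used=0 → run A
t=1: queue=[A] q_used=1 → run A
t=2: queue=[A,C,D] q_used=2 → run A
t=3: queue=[C,D,B] q_used=0 → run C
t=4: queue=[C,D,B,E] q_used=1 → run C
t=5: queue=[C,D,B,E,H] q_used=2 → run C
t=6: queue=[D,B,E,H] q_used=0 → run D
t=7: queue=[D,B,E,H] q_used=1 → run D
t=8: queue=[D,B,E,H] q_used=2 → run D
t=9: queue=[D,B,E,H] q_used=3 → run D
t=10: queue=[B,E,H,D] q_used=0 → run B
t=11: queue=[B,E,H,D] q_used=1 → run B
t=12: queue=[E,H,D] q_used=0 → run E
t=13: queue=[E,H,D] q_used=1 → run E
t=14: queue=[E,H,D] q_used=2 → run E
t=15: queue=[H,D] q_used=0 → run H
t=16: queue=[H,D] q_used=1 → run H
t=17: queue=[H,D] q_used=2 → run H
t=18: queue=[H,D] q_used=3 → run H
t=19: queue=[D,H] q_used=0 → run D
t=20: queue=[D,H] q_used=1 → run D
t=21: queue=[H] q_used=0 → run H
t=22: (idle)
t=23: (idle)
t=24: (idle)
t=25: (idle)
t=26: (idle)

completion order = A, C, B, E, D, H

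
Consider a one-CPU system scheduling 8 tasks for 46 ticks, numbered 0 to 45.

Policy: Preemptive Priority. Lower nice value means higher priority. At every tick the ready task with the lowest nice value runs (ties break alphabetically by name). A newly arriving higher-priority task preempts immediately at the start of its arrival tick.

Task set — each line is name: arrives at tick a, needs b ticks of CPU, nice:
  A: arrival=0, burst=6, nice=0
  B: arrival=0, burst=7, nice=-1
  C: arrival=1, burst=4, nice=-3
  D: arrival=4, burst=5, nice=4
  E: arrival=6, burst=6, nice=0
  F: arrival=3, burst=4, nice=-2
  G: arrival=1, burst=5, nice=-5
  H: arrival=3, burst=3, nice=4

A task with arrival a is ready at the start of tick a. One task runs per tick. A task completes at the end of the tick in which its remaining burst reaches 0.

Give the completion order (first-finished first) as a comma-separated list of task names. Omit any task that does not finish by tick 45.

completion order = G, C, F, B, A, E, D, H

t=0: ready={A,B} → run B
t=1: ready={A,B,C,G} → run G
t=2: ready={A,B,C,G} → run G
t=3: ready={A,B,C,F,G,H} → run G
t=4: ready={A,B,C,D,F,G,H} → run G
t=5: ready={A,B,C,D,F,G,H} → run G
t=6: ready={A,B,C,D,E,F,H} → run C
t=7: ready={A,B,C,D,E,F,H} → run C
t=8: ready={A,B,C,D,E,F,H} → run C
t=9: ready={A,B,C,D,E,F,H} → run C
t=10: ready={A,B,D,E,F,H} → run F
t=11: ready={A,B,D,E,F,H} → run F
t=12: ready={A,B,D,E,F,H} → run F
t=13: ready={A,B,D,E,F,H} → run F
t=14: ready={A,B,D,E,H} → run B
t=15: ready={A,B,D,E,H} → run B
t=16: ready={A,B,D,E,H} → run B
t=17: ready={A,B,D,E,H} → run B
t=18: ready={A,B,D,E,H} → run B
t=19: ready={A,B,D,E,H} → run B
t=20: ready={A,D,E,H} → run A
t=21: ready={A,D,E,H} → run A
t=22: ready={A,D,E,H} → run A
t=23: ready={A,D,E,H} → run A
t=24: ready={A,D,E,H} → run A
t=25: ready={A,D,E,H} → run A
t=26: ready={D,E,H} → run E
t=27: ready={D,E,H} → run E
t=28: ready={D,E,H} → run E
t=29: ready={D,E,H} → run E
t=30: ready={D,E,H} → run E
t=31: ready={D,E,H} → run E
t=32: ready={D,H} → run D
t=33: ready={D,H} → run D
t=34: ready={D,H} → run D
t=35: ready={D,H} → run D
t=36: ready={D,H} → run D
t=37: ready={H} → run H
t=38: ready={H} → run H
t=39: ready={H} → run H
t=40: (idle)
t=41: (idle)
t=42: (idle)
t=43: (idle)
t=44: (idle)
t=45: (idle)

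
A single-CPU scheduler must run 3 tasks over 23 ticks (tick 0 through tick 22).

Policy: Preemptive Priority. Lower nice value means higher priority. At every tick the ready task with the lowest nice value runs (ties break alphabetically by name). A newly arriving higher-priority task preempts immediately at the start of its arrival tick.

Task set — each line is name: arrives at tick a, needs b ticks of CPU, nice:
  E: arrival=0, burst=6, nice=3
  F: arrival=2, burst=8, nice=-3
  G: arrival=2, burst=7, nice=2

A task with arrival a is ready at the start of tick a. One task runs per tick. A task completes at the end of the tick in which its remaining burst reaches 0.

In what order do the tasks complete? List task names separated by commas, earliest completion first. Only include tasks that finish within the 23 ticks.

t=0: ready={E} → run E
t=1: ready={E} → run E
t=2: ready={E,F,G} → run F
t=3: ready={E,F,G} → run F
t=4: ready={E,F,G} → run F
t=5: ready={E,F,G} → run F
t=6: ready={E,F,G} → run F
t=7: ready={E,F,G} → run F
t=8: ready={E,F,G} → run F
t=9: ready={E,F,G} → run F
t=10: ready={E,G} → run G
t=11: ready={E,G} → run G
t=12: ready={E,G} → run G
t=13: ready={E,G} → run G
t=14: ready={E,G} → run G
t=15: ready={E,G} → run G
t=16: ready={E,G} → run G
t=17: ready={E} → run E
t=18: ready={E} → run E
t=19: ready={E} → run E
t=20: ready={E} → run E
t=21: (idle)
t=22: (idle)

completion order = F, G, E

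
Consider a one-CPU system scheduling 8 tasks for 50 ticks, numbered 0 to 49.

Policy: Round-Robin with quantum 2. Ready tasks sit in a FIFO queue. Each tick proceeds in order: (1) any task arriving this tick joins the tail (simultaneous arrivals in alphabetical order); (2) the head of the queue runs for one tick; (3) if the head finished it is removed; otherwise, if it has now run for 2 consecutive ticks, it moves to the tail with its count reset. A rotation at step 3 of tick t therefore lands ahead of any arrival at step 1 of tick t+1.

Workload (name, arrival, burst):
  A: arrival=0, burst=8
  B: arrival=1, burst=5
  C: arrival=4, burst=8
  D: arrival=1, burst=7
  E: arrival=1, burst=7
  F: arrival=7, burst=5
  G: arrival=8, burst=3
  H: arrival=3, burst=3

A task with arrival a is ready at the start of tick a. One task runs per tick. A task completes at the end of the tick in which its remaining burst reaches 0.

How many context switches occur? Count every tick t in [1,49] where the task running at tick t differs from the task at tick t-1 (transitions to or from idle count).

context switches = 26

t=0: queue=[A] q_used=0 → run A
t=1: queue=[A,B,D,E] q_used=1 → run A
t=2: queue=[B,D,E,A] q_used=0 → run B
t=3: queue=[B,D,E,A,H] q_used=1 → run B
t=4: queue=[D,E,A,H,B,C] q_used=0 → run D
t=5: queue=[D,E,A,H,B,C] q_used=1 → run D
t=6: queue=[E,A,H,B,C,D] q_used=0 → run E
t=7: queue=[E,A,H,B,C,D,F] q_used=1 → run E
t=8: queue=[A,H,B,C,D,F,E,G] q_used=0 → run A
t=9: queue=[A,H,B,C,D,F,E,G] q_used=1 → run A
t=10: queue=[H,B,C,D,F,E,G,A] q_used=0 → run H
t=11: queue=[H,B,C,D,F,E,G,A] q_used=1 → run H
t=12: queue=[B,C,D,F,E,G,A,H] q_used=0 → run B
t=13: queue=[B,C,D,F,E,G,A,H] q_used=1 → run B
t=14: queue=[C,D,F,E,G,A,H,B] q_used=0 → run C
t=15: queue=[C,D,F,E,G,A,H,B] q_used=1 → run C
t=16: queue=[D,F,E,G,A,H,B,C] q_used=0 → run D
t=17: queue=[D,F,E,G,A,H,B,C] q_used=1 → run D
t=18: queue=[F,E,G,A,H,B,C,D] q_used=0 → run F
t=19: queue=[F,E,G,A,H,B,C,D] q_used=1 → run F
t=20: queue=[E,G,A,H,B,C,D,F] q_used=0 → run E
t=21: queue=[E,G,A,H,B,C,D,F] q_used=1 → run E
t=22: queue=[G,A,H,B,C,D,F,E] q_used=0 → run G
t=23: queue=[G,A,H,B,C,D,F,E] q_used=1 → run G
t=24: queue=[A,H,B,C,D,F,E,G] q_used=0 → run A
t=25: queue=[A,H,B,C,D,F,E,G] q_used=1 → run A
t=26: queue=[H,B,C,D,F,E,G,A] q_used=0 → run H
t=27: queue=[B,C,D,F,E,G,A] q_used=0 → run B
t=28: queue=[C,D,F,E,G,A] q_used=0 → run C
t=29: queue=[C,D,F,E,G,A] q_used=1 → run C
t=30: queue=[D,F,E,G,A,C] q_used=0 → run D
t=31: queue=[D,F,E,G,A,C] q_used=1 → run D
t=32: queue=[F,E,G,A,C,D] q_used=0 → run F
t=33: queue=[F,E,G,A,C,D] q_used=1 → run F
t=34: queue=[E,G,A,C,D,F] q_used=0 → run E
t=35: queue=[E,G,A,C,D,F] q_used=1 → run E
t=36: queue=[G,A,C,D,F,E] q_used=0 → run G
t=37: queue=[A,C,D,F,E] q_used=0 → run A
t=38: queue=[A,C,D,F,E] q_used=1 → run A
t=39: queue=[C,D,F,E] q_used=0 → run C
t=40: queue=[C,D,F,E] q_used=1 → run C
t=41: queue=[D,F,E,C] q_used=0 → run D
t=42: queue=[F,E,C] q_used=0 → run F
t=43: queue=[E,C] q_used=0 → run E
t=44: queue=[C] q_used=0 → run C
t=45: queue=[C] q_used=1 → run C
t=46: (idle)
t=47: (idle)
t=48: (idle)
t=49: (idle)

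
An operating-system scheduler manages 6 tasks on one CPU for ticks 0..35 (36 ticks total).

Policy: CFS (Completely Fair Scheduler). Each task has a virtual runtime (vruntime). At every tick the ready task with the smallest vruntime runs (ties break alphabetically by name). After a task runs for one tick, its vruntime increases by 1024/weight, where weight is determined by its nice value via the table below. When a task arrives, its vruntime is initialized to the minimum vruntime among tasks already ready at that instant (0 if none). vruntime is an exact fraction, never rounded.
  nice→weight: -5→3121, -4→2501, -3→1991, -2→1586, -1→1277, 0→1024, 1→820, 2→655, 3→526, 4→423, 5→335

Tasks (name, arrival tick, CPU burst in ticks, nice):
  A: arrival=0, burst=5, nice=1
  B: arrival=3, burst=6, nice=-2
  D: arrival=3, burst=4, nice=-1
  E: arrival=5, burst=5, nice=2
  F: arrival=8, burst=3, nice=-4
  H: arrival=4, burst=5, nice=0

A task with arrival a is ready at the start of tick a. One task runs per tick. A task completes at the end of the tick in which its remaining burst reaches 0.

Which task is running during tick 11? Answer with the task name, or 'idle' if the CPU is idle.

running at tick 11 = H

t=0: vr[A=0] → run A
t=1: vr[A=256/205] → run A
t=2: vr[A=512/205] → run A
t=3: vr[A=768/205 B=768/205 D=768/205] → run A
t=4: vr[A=1024/205 B=768/205 D=768/205 H=768/205] → run B
t=5: vr[A=1024/205 B=713984/162565 D=768/205 E=768/205 H=768/205] → run D
t=6: vr[A=1024/205 B=713984/162565 D=1190656/261785 E=768/205 H=768/205] → run E
t=7: vr[A=1024/205 B=713984/162565 D=1190656/261785 E=142592/26855 H=768/205] → run H
t=8: vr[A=1024/205 B=713984/162565 D=1190656/261785 E=142592/26855 F=713984/162565 H=973/205] → run B
t=9: vr[A=1024/205 B=818944/162565 D=1190656/261785 E=142592/26855 F=713984/162565 H=973/205] → run F
t=10: vr[A=1024/205 B=818944/162565 D=1190656/261785 E=142592/26855 F=780544/162565 H=973/205] → run D
t=11: vr[A=1024/205 B=818944/162565 D=1400576/261785 E=142592/26855 F=780544/162565 H=973/205] → run H
t=12: vr[A=1024/205 B=818944/162565 D=1400576/261785 E=142592/26855 F=780544/162565 H=1178/205] → run F
t=13: vr[A=1024/205 B=818944/162565 D=1400576/261785 E=142592/26855 F=847104/162565 H=1178/205] → run A
t=14: vr[B=818944/162565 D=1400576/261785 E=142592/26855 F=847104/162565 H=1178/205] → run B
t=15: vr[B=923904/162565 D=1400576/261785 E=142592/26855 F=847104/162565 H=1178/205] → run F
t=16: vr[B=923904/162565 D=1400576/261785 E=142592/26855 H=1178/205] → run E
t=17: vr[B=923904/162565 D=1400576/261785 E=184576/26855 H=1178/205] → run D
t=18: vr[B=923904/162565 D=1610496/261785 E=184576/26855 H=1178/205] → run B
t=19: vr[B=1028864/162565 D=1610496/261785 E=184576/26855 H=1178/205] → run H
t=20: vr[B=1028864/162565 D=1610496/261785 E=184576/26855 H=1383/205] → run D
t=21: vr[B=1028864/162565 E=184576/26855 H=1383/205] → run B
t=22: vr[B=1133824/162565 E=184576/26855 H=1383/205] → run H
t=23: vr[B=1133824/162565 E=184576/26855 H=1588/205] → run E
t=24: vr[B=1133824/162565 E=45312/5371 H=1588/205] → run B
t=25: vr[E=45312/5371 H=1588/205] → run H
t=26: vr[E=45312/5371] → run E
t=27: vr[E=268544/26855] → run E
t=28: (idle)
t=29: (idle)
t=30: (idle)
t=31: (idle)
t=32: (idle)
t=33: (idle)
t=34: (idle)
t=35: (idle)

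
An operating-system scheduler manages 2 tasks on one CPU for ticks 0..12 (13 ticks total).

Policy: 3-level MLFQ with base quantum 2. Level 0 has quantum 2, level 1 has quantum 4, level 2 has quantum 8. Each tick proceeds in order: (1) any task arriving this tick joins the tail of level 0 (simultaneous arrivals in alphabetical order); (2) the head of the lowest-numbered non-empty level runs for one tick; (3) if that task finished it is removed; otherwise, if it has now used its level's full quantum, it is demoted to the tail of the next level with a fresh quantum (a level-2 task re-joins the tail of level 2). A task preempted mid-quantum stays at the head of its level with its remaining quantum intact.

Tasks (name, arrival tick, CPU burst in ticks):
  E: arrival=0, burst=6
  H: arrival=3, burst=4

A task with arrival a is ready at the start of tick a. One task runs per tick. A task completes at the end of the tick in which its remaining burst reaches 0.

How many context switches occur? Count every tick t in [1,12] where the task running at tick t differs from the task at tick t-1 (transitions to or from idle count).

context switches = 4

t=0: L0/L1/L2 = E/-/- → run E
t=1: L0/L1/L2 = E/-/- → run E
t=2: L0/L1/L2 = -/E/- → run E
t=3: L0/L1/L2 = H/E/- → run H
t=4: L0/L1/L2 = H/E/- → run H
t=5: L0/L1/L2 = -/EH/- → run E
t=6: L0/L1/L2 = -/EH/- → run E
t=7: L0/L1/L2 = -/EH/- → run E
t=8: L0/L1/L2 = -/H/- → run H
t=9: L0/L1/L2 = -/H/- → run H
t=10: (idle)
t=11: (idle)
t=12: (idle)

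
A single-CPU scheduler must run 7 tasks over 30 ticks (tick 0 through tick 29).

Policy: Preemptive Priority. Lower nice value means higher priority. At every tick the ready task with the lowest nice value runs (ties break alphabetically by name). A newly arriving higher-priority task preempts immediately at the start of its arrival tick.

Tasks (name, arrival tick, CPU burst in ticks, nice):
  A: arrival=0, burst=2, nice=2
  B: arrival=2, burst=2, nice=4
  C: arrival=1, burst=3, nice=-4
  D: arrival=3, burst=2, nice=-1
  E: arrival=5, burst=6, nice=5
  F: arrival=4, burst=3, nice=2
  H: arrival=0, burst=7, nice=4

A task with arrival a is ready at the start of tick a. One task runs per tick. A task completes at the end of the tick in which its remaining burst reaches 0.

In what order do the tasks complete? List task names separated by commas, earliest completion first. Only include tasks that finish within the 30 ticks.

t=0: ready={A,H} → run A
t=1: ready={A,C,H} → run C
t=2: ready={A,B,C,H} → run C
t=3: ready={A,B,C,D,H} → run C
t=4: ready={A,B,D,F,H} → run D
t=5: ready={A,B,D,E,F,H} → run D
t=6: ready={A,B,E,F,H} → run A
t=7: ready={B,E,F,H} → run F
t=8: ready={B,E,F,H} → run F
t=9: ready={B,E,F,H} → run F
t=10: ready={B,E,H} → run B
t=11: ready={B,E,H} → run B
t=12: ready={E,H} → run H
t=13: ready={E,H} → run H
t=14: ready={E,H} → run H
t=15: ready={E,H} → run H
t=16: ready={E,H} → run H
t=17: ready={E,H} → run H
t=18: ready={E,H} → run H
t=19: ready={E} → run E
t=20: ready={E} → run E
t=21: ready={E} → run E
t=22: ready={E} → run E
t=23: ready={E} → run E
t=24: ready={E} → run E
t=25: (idle)
t=26: (idle)
t=27: (idle)
t=28: (idle)
t=29: (idle)

completion order = C, D, A, F, B, H, E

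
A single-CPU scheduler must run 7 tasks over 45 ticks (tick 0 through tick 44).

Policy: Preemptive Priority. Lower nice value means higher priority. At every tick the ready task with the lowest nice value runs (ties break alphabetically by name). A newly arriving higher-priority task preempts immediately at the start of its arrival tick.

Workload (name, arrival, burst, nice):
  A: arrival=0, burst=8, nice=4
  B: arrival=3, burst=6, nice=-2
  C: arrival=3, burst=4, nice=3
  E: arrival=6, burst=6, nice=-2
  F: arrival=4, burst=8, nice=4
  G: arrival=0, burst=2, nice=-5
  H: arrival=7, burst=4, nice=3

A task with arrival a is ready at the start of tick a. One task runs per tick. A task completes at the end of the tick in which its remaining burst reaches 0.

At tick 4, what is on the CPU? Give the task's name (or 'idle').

running at tick 4 = B

t=0: ready={A,G} → run G
t=1: ready={A,G} → run G
t=2: ready={A} → run A
t=3: ready={A,B,C} → run B
t=4: ready={A,B,C,F} → run B
t=5: ready={A,B,C,F} → run B
t=6: ready={A,B,C,E,F} → run B
t=7: ready={A,B,C,E,F,H} → run B
t=8: ready={A,B,C,E,F,H} → run B
t=9: ready={A,C,E,F,H} → run E
t=10: ready={A,C,E,F,H} → run E
t=11: ready={A,C,E,F,H} → run E
t=12: ready={A,C,E,F,H} → run E
t=13: ready={A,C,E,F,H} → run E
t=14: ready={A,C,E,F,H} → run E
t=15: ready={A,C,F,H} → run C
t=16: ready={A,C,F,H} → run C
t=17: ready={A,C,F,H} → run C
t=18: ready={A,C,F,H} → run C
t=19: ready={A,F,H} → run H
t=20: ready={A,F,H} → run H
t=21: ready={A,F,H} → run H
t=22: ready={A,F,H} → run H
t=23: ready={A,F} → run A
t=24: ready={A,F} → run A
t=25: ready={A,F} → run A
t=26: ready={A,F} → run A
t=27: ready={A,F} → run A
t=28: ready={A,F} → run A
t=29: ready={A,F} → run A
t=30: ready={F} → run F
t=31: ready={F} → run F
t=32: ready={F} → run F
t=33: ready={F} → run F
t=34: ready={F} → run F
t=35: ready={F} → run F
t=36: ready={F} → run F
t=37: ready={F} → run F
t=38: (idle)
t=39: (idle)
t=40: (idle)
t=41: (idle)
t=42: (idle)
t=43: (idle)
t=44: (idle)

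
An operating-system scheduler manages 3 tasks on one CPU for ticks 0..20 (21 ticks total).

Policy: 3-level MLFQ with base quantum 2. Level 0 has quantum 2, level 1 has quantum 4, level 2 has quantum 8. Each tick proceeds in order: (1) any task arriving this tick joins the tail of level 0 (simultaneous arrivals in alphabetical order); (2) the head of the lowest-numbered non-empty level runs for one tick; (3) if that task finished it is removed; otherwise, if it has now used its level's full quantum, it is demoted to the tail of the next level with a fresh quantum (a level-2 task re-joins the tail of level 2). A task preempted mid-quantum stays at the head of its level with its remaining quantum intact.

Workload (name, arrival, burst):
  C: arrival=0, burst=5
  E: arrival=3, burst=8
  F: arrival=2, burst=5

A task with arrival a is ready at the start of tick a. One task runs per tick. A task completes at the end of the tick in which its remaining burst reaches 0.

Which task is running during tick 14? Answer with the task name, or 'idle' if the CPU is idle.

t=0: L0/L1/L2 = C/-/- → run C
t=1: L0/L1/L2 = C/-/- → run C
t=2: L0/L1/L2 = F/C/- → run F
t=3: L0/L1/L2 = FE/C/- → run F
t=4: L0/L1/L2 = E/CF/- → run E
t=5: L0/L1/L2 = E/CF/- → run E
t=6: L0/L1/L2 = -/CFE/- → run C
t=7: L0/L1/L2 = -/CFE/- → run C
t=8: L0/L1/L2 = -/CFE/- → run C
t=9: L0/L1/L2 = -/FE/- → run F
t=10: L0/L1/L2 = -/FE/- → run F
t=11: L0/L1/L2 = -/FE/- → run F
t=12: L0/L1/L2 = -/E/- → run E
t=13: L0/L1/L2 = -/E/- → run E
t=14: L0/L1/L2 = -/E/- → run E
t=15: L0/L1/L2 = -/E/- → run E
t=16: L0/L1/L2 = -/-/E → run E
t=17: L0/L1/L2 = -/-/E → run E
t=18: (idle)
t=19: (idle)
t=20: (idle)

running at tick 14 = E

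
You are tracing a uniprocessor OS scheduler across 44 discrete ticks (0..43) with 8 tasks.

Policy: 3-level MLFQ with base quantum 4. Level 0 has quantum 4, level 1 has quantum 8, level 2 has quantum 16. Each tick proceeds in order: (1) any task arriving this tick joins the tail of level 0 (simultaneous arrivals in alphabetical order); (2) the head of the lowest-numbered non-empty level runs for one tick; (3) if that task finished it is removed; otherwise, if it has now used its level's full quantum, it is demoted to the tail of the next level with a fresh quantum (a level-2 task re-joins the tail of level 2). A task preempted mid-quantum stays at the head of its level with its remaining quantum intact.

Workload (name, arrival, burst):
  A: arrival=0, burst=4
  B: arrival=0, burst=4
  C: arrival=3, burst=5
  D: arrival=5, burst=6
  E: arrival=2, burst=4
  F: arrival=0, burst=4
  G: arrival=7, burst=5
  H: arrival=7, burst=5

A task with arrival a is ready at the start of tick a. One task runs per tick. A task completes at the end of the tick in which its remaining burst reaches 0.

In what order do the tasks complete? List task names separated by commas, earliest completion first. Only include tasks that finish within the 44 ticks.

completion order = A, B, F, E, C, D, G, H

t=0: L0/L1/L2 = ABF/-/- → run A
t=1: L0/L1/L2 = ABF/-/- → run A
t=2: L0/L1/L2 = ABFE/-/- → run A
t=3: L0/L1/L2 = ABFEC/-/- → run A
t=4: L0/L1/L2 = BFEC/-/- → run B
t=5: L0/L1/L2 = BFECD/-/- → run B
t=6: L0/L1/L2 = BFECD/-/- → run B
t=7: L0/L1/L2 = BFECDGH/-/- → run B
t=8: L0/L1/L2 = FECDGH/-/- → run F
t=9: L0/L1/L2 = FECDGH/-/- → run F
t=10: L0/L1/L2 = FECDGH/-/- → run F
t=11: L0/L1/L2 = FECDGH/-/- → run F
t=12: L0/L1/L2 = ECDGH/-/- → run E
t=13: L0/L1/L2 = ECDGH/-/- → run E
t=14: L0/L1/L2 = ECDGH/-/- → run E
t=15: L0/L1/L2 = ECDGH/-/- → run E
t=16: L0/L1/L2 = CDGH/-/- → run C
t=17: L0/L1/L2 = CDGH/-/- → run C
t=18: L0/L1/L2 = CDGH/-/- → run C
t=19: L0/L1/L2 = CDGH/-/- → run C
t=20: L0/L1/L2 = DGH/C/- → run D
t=21: L0/L1/L2 = DGH/C/- → run D
t=22: L0/L1/L2 = DGH/C/- → run D
t=23: L0/L1/L2 = DGH/C/- → run D
t=24: L0/L1/L2 = GH/CD/- → run G
t=25: L0/L1/L2 = GH/CD/- → run G
t=26: L0/L1/L2 = GH/CD/- → run G
t=27: L0/L1/L2 = GH/CD/- → run G
t=28: L0/L1/L2 = H/CDG/- → run H
t=29: L0/L1/L2 = H/CDG/- → run H
t=30: L0/L1/L2 = H/CDG/- → run H
t=31: L0/L1/L2 = H/CDG/- → run H
t=32: L0/L1/L2 = -/CDGH/- → run C
t=33: L0/L1/L2 = -/DGH/- → run D
t=34: L0/L1/L2 = -/DGH/- → run D
t=35: L0/L1/L2 = -/GH/- → run G
t=36: L0/L1/L2 = -/H/- → run H
t=37: (idle)
t=38: (idle)
t=39: (idle)
t=40: (idle)
t=41: (idle)
t=42: (idle)
t=43: (idle)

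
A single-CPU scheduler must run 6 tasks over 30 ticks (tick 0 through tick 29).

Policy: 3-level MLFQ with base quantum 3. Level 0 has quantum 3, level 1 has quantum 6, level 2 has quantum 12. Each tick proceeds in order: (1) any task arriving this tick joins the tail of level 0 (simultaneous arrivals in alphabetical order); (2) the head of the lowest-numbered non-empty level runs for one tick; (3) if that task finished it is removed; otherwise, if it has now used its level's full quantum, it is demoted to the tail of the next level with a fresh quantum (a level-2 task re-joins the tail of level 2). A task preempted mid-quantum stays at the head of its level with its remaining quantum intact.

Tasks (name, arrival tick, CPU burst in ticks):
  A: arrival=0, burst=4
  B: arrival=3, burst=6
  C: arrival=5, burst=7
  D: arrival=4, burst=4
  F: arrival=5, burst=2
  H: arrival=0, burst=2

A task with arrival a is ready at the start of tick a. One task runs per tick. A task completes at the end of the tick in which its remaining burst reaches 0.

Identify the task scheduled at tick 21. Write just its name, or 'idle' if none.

t=0: L0/L1/L2 = AH/-/- → run A
t=1: L0/L1/L2 = AH/-/- → run A
t=2: L0/L1/L2 = AH/-/- → run A
t=3: L0/L1/L2 = HB/A/- → run H
t=4: L0/L1/L2 = HBD/A/- → run H
t=5: L0/L1/L2 = BDCF/A/- → run B
t=6: L0/L1/L2 = BDCF/A/- → run B
t=7: L0/L1/L2 = BDCF/A/- → run B
t=8: L0/L1/L2 = DCF/AB/- → run D
t=9: L0/L1/L2 = DCF/AB/- → run D
t=10: L0/L1/L2 = DCF/AB/- → run D
t=11: L0/L1/L2 = CF/ABD/- → run C
t=12: L0/L1/L2 = CF/ABD/- → run C
t=13: L0/L1/L2 = CF/ABD/- → run C
t=14: L0/L1/L2 = F/ABDC/- → run F
t=15: L0/L1/L2 = F/ABDC/- → run F
t=16: L0/L1/L2 = -/ABDC/- → run A
t=17: L0/L1/L2 = -/BDC/- → run B
t=18: L0/L1/L2 = -/BDC/- → run B
t=19: L0/L1/L2 = -/BDC/- → run B
t=20: L0/L1/L2 = -/DC/- → run D
t=21: L0/L1/L2 = -/C/- → run C
t=22: L0/L1/L2 = -/C/- → run C
t=23: L0/L1/L2 = -/C/- → run C
t=24: L0/L1/L2 = -/C/- → run C
t=25: (idle)
t=26: (idle)
t=27: (idle)
t=28: (idle)
t=29: (idle)

running at tick 21 = C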